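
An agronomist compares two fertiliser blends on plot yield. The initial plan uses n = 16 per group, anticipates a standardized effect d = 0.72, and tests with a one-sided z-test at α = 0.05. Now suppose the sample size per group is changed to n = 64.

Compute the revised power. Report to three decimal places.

Power ≈ 0.992

With n = 64 per group: δ = d·√(n/2) = 0.72 × √(64/2) = 4.0729. Critical value z_{0.05} = 1.645.
Revised power = P(Z > 1.645 − δ) = Φ(2.428) = 0.9924.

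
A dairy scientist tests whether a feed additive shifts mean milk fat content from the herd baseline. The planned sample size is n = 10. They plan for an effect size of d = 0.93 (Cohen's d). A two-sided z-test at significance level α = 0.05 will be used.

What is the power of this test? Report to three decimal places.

Power ≈ 0.837

Noncentrality parameter: δ = d·√n = 0.93 × √10 = 2.9409
Two-sided α = 0.05 → critical value z_{0.025} = 1.960.
Power = Φ(δ − 1.960) + Φ(−δ − 1.960) = Φ(0.981) + Φ(-4.901) = 0.8367 + 0.0000 = 0.8367.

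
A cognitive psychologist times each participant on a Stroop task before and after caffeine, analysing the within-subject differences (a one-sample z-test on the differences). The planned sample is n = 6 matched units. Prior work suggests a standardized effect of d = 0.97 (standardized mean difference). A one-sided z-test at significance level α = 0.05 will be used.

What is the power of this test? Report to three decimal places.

Power ≈ 0.768

Noncentrality parameter: δ = d·√n = 0.97 × √6 = 2.3760
One-sided α = 0.05 → critical value z_{0.05} = 1.645.
Power = P(Z > 1.645 − δ) = Φ(0.731) = 0.7677.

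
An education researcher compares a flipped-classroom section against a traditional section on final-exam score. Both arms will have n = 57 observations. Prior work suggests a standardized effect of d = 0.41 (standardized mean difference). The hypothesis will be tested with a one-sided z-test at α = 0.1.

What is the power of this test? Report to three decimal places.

Power ≈ 0.818

Noncentrality parameter: δ = d·√(n/2) = 0.41 × √(57/2) = 2.1888
One-sided α = 0.1 → critical value z_{0.1} = 1.282.
Power = P(Z > 1.282 − δ) = Φ(0.907) = 0.8179.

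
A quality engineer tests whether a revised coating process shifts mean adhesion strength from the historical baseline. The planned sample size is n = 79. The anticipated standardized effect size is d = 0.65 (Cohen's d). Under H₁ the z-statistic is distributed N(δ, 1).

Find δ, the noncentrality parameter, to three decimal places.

δ = d·√n = 0.65 × √79 = 5.7773

δ ≈ 5.777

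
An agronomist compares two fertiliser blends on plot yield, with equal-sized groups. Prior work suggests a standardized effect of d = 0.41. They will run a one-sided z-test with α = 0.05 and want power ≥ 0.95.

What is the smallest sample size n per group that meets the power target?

For power 0.95 need Φ(δ − z_{0.05}) = 0.95, so δ = z_{0.05} + z_{0.05} = 1.645 + 1.645 = 3.290.
δ = d·√(n/2) ⇒ n = 2(δ/d)² = 2 × (3.290 / 0.41)² = 128.76.
Rounding up, n = 129 per group.

n = 129 per group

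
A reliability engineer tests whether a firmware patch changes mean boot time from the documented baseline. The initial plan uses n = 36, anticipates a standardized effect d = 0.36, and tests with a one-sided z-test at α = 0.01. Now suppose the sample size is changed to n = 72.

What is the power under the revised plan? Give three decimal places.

Power ≈ 0.767

With n = 72: δ = d·√n = 0.36 × √72 = 3.0547. Critical value z_{0.01} = 2.326.
Revised power = P(Z > 2.326 − δ) = Φ(0.728) = 0.7668.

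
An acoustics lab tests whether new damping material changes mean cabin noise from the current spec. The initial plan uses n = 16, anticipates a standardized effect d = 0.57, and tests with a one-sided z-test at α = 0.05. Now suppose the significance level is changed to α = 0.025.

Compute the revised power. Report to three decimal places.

δ = d·√n = 0.57 × √16 = 2.2800 (unchanged). New critical value: z_{0.025} = 1.960.
Revised power = P(Z > 1.960 − δ) = Φ(0.320) = 0.6255.

Power ≈ 0.626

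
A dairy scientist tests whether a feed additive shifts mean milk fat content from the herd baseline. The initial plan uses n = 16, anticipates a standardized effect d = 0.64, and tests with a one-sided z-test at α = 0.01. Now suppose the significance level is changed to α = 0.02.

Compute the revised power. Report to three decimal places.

δ = d·√n = 0.64 × √16 = 2.5600 (unchanged). New critical value: z_{0.02} = 2.054.
Revised power = P(Z > 2.054 − δ) = Φ(0.506) = 0.6937.

Power ≈ 0.694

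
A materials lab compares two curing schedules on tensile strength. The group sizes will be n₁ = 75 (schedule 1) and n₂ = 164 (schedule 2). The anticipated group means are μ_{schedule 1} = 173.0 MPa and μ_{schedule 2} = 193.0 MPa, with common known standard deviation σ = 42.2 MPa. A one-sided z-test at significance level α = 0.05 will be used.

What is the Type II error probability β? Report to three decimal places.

β ≈ 0.040

Standardized effect: d = |μ_{schedule 1} − μ_{schedule 2}| / σ = |173.0 − 193.0| / 42.2 = 0.4739
Noncentrality parameter: δ = d / √(1/n₁ + 1/n₂) = 0.4739 / √(1/75 + 1/164) = 3.3999
Critical value for a one-sided test at α = 0.05: z_α = 1.645.
Power = Φ(δ − 1.645) = Φ(1.755) = 0.9604.
Type II error: β = 1 − power = 1 − 0.9604 = 0.0396.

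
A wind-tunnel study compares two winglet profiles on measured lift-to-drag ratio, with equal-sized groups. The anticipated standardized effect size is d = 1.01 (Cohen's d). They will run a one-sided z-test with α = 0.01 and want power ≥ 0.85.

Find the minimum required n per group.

Set Φ(δ − 2.326) = 0.85; then δ − 2.326 = Φ⁻¹(0.85) = 1.036, giving δ = 3.363.
δ = d·√(n/2) ⇒ n = 2(δ/d)² = 2 × (3.363 / 1.01)² = 22.17.
Round up to the next whole unit.

n = 23 per group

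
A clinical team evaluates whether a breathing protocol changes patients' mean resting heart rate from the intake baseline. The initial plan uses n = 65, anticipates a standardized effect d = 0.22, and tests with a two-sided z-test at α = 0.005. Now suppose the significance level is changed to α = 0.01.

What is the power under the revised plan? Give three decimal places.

Power ≈ 0.211

δ = d·√n = 0.22 × √65 = 1.7737 (unchanged). New critical value: z_{0.005} = 2.576.
Revised power = Φ(δ − 2.576) + Φ(−δ − 2.576) = Φ(-0.802) + Φ(-4.350) = 0.2112 + 0.0000 = 0.2112.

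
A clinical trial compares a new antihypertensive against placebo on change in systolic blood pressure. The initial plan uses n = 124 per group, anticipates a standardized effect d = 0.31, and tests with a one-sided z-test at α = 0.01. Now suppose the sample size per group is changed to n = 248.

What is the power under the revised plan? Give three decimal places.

With n = 248 per group: δ = d·√(n/2) = 0.31 × √(248/2) = 3.4520. Critical value z_{0.01} = 2.326.
Revised power = Φ(δ − 2.326) = Φ(1.126) = 0.8698.

Power ≈ 0.870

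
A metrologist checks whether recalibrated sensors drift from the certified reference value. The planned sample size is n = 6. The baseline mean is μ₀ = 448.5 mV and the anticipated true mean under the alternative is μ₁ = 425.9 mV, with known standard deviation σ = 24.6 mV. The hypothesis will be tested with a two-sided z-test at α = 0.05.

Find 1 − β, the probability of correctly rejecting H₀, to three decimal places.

Power ≈ 0.614

Standardized effect: d = |μ₁ − μ₀| / σ = |425.9 − 448.5| / 24.6 = 0.9187
Noncentrality parameter: λ = d·√n = 0.9187 × √6 = 2.2503
Two-sided α = 0.05 → critical value z_{0.025} = 1.960.
Power = Φ(λ − 1.960) + Φ(−λ − 1.960) = Φ(0.290) + Φ(-4.210) = 0.6142 + 0.0000 = 0.6143.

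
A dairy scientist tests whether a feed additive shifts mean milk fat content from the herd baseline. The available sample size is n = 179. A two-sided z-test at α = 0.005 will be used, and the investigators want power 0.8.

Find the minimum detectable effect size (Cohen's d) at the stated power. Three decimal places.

d ≈ 0.273

Required noncentrality: δ = z_{0.0025} + z_{0.20} = 2.807 + 0.842 = 3.649.
(The second rejection-region term Φ(−δ − z_{α/2}) is negligible and dropped.)
δ = d·√n ⇒ d = δ/√n = 3.649/√179 = 0.2727.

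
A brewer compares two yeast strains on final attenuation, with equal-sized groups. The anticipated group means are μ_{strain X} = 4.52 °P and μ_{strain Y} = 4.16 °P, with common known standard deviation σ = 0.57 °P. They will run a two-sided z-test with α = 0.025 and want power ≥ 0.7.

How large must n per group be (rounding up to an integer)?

n = 39 per group

Standardized effect: d = |μ_{strain X} − μ_{strain Y}| / σ = |4.52 − 4.16| / 0.57 = 0.6316
Set Φ(δ − 2.241) = 0.7; then δ − 2.241 = Φ⁻¹(0.7) = 0.524, giving δ = 2.766.
(Ignoring the negligible lower-tail rejection probability gives the usual closed-form inversion.)
δ = d·√(n/2) ⇒ n = 2(δ/d)² = 2 × (2.766 / 0.6316)² = 38.35.
Round up to the next whole unit.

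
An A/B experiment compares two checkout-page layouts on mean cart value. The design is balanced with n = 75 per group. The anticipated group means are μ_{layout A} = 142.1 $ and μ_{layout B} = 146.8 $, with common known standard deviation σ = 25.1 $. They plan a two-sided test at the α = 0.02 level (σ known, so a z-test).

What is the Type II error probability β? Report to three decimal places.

β ≈ 0.881

Standardized effect: d = |μ_{layout A} − μ_{layout B}| / σ = |142.1 − 146.8| / 25.1 = 0.1873
Noncentrality parameter: λ = d·√(n/2) = 0.1873 × √(75/2) = 1.1467
Two-sided α = 0.02 → critical value z_{0.01} = 2.326.
Power = Φ(λ − 2.326) + Φ(−λ − 2.326) = Φ(-1.180) + Φ(-3.473) = 0.1191 + 0.0003 = 0.1193.
Type II error: β = 1 − power = 1 − 0.1193 = 0.8807.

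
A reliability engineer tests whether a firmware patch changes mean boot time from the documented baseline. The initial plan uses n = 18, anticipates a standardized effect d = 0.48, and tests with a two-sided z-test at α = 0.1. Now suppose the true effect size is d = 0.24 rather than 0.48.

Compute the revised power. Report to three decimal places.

Power ≈ 0.269

With d = 0.24: δ = d·√n = 0.24 × √18 = 1.0182. Critical value z_{0.05} = 1.645.
Revised power = Φ(δ − 1.645) + Φ(−δ − 1.645) = Φ(-0.627) + Φ(-2.663) = 0.2655 + 0.0039 = 0.2693.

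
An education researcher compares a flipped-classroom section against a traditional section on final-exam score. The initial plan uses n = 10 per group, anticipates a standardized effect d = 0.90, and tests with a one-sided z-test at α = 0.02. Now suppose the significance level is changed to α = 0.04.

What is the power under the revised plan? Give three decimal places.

δ = d·√(n/2) = 0.90 × √(10/2) = 2.0125 (unchanged). New critical value: z_{0.04} = 1.751.
Revised power = P(Z > 1.751 − δ) = Φ(0.262) = 0.6033.

Power ≈ 0.603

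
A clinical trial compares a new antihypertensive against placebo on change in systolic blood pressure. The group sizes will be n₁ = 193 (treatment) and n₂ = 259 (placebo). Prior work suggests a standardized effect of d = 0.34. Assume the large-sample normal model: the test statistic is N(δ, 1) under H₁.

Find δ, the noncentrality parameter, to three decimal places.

δ = d / √(1/n₁ + 1/n₂) = 0.34 / √(1/193 + 1/259) = 3.5755

δ ≈ 3.576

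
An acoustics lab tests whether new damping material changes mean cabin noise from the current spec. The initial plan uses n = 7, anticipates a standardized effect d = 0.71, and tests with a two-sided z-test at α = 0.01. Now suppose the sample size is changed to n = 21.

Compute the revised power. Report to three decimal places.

Power ≈ 0.751

With n = 21: δ = d·√n = 0.71 × √21 = 3.2536. Critical value z_{0.005} = 2.576.
Revised power = Φ(δ − 2.576) + Φ(−δ − 2.576) = Φ(0.678) + Φ(-5.829) = 0.7511 + 0.0000 = 0.7511.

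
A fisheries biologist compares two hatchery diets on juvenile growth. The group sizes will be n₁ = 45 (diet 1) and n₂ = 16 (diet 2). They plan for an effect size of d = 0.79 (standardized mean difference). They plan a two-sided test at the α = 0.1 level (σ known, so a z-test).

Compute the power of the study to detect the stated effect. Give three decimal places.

Noncentrality parameter: δ = d / √(1/n₁ + 1/n₂) = 0.79 / √(1/45 + 1/16) = 2.7141
Critical value for a two-sided test at α = 0.1: z_{α/2} = 1.645.
Power = Φ(δ − 1.645) + Φ(−δ − 1.645) = Φ(1.069) + Φ(-4.359) = 0.8575 + 0.0000 = 0.8575.

Power ≈ 0.858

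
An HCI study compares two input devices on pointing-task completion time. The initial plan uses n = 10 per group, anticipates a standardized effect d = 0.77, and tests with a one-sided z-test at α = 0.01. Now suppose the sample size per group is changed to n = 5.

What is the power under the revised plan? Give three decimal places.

With n = 5 per group: δ = d·√(n/2) = 0.77 × √(5/2) = 1.2175. Critical value z_{0.01} = 2.326.
Revised power = P(Z > 2.326 − δ) = Φ(-1.109) = 0.1337.

Power ≈ 0.134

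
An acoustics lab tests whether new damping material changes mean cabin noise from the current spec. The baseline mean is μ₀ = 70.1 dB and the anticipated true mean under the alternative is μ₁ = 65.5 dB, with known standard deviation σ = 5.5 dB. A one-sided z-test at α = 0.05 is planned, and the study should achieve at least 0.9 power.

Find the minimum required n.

Standardized effect: d = |μ₁ − μ₀| / σ = |65.5 − 70.1| / 5.5 = 0.8364
Set Φ(δ − 1.645) = 0.9; then δ − 1.645 = Φ⁻¹(0.9) = 1.282, giving δ = 2.926.
δ = d·√n ⇒ n = (δ/d)² = (2.926 / 0.8364)² = 12.24.
Round up to the next whole unit.

n = 13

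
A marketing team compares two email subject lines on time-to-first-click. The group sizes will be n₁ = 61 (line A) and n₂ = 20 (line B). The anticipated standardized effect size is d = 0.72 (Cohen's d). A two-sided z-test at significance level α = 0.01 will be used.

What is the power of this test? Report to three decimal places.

Power ≈ 0.586

Noncentrality parameter: δ = d / √(1/n₁ + 1/n₂) = 0.72 / √(1/61 + 1/20) = 2.7943
Critical value for a two-sided test at α = 0.01: z_{α/2} = 2.576.
Power = Φ(δ − 2.576) + Φ(−δ − 2.576) = Φ(0.218) + Φ(-5.370) = 0.5865 + 0.0000 = 0.5865.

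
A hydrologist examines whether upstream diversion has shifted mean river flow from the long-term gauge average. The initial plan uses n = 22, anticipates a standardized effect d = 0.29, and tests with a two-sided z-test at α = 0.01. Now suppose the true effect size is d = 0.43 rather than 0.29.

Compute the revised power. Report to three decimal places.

Power ≈ 0.288

With d = 0.43: δ = d·√n = 0.43 × √22 = 2.0169. Critical value z_{0.005} = 2.576.
Revised power = Φ(δ − 2.576) + Φ(−δ − 2.576) = Φ(-0.559) + Φ(-4.593) = 0.2881 + 0.0000 = 0.2881.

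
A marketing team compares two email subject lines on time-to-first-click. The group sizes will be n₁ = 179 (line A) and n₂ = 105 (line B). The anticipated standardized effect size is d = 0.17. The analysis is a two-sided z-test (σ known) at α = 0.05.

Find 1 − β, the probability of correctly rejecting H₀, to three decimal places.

Noncentrality parameter: δ = d / √(1/n₁ + 1/n₂) = 0.17 / √(1/179 + 1/105) = 1.3830
Two-sided α = 0.05 → critical value z_{0.025} = 1.960.
Power = Φ(δ − 1.960) + Φ(−δ − 1.960) = Φ(-0.577) + Φ(-3.343) = 0.2820 + 0.0004 = 0.2824.

Power ≈ 0.282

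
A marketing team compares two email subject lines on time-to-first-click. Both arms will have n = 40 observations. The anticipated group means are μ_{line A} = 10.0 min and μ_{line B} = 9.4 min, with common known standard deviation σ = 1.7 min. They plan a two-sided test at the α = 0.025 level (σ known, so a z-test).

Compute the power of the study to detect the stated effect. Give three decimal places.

Standardized effect: d = |μ_{line A} − μ_{line B}| / σ = |10.0 − 9.4| / 1.7 = 0.3529
Noncentrality parameter: δ = d·√(n/2) = 0.3529 × √(40/2) = 1.5784
Two-sided α = 0.025 → critical value z_{0.0125} = 2.241.
Power = Φ(δ − 2.241) + Φ(−δ − 2.241) = Φ(-0.663) + Φ(-3.820) = 0.2537 + 0.0001 = 0.2537.

Power ≈ 0.254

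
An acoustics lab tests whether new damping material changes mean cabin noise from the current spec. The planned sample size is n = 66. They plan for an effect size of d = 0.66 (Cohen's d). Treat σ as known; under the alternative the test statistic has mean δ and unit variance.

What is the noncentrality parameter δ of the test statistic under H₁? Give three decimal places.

δ ≈ 5.362

δ = d·√n = 0.66 × √66 = 5.3619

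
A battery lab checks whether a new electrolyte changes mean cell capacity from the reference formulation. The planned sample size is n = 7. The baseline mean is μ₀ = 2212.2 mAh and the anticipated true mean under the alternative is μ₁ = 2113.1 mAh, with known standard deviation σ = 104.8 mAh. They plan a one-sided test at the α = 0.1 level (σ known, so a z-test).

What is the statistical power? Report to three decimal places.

Power ≈ 0.889

Standardized effect: d = |μ₁ − μ₀| / σ = |2113.1 − 2212.2| / 104.8 = 0.9456
Noncentrality parameter: δ = d·√n = 0.9456 × √7 = 2.5019
One-sided α = 0.1 → critical value z_{0.1} = 1.282.
Power = P(Z > 1.282 − δ) = Φ(1.220) = 0.8888.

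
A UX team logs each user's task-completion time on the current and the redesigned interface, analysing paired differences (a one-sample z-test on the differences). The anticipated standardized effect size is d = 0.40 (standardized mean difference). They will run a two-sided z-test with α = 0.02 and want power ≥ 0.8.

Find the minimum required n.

Set Φ(δ − 2.326) = 0.8; then δ − 2.326 = Φ⁻¹(0.8) = 0.842, giving δ = 3.168.
(Ignoring the negligible lower-tail rejection probability gives the usual closed-form inversion.)
δ = d·√n ⇒ n = (δ/d)² = (3.168 / 0.40)² = 62.73.
Rounding up, n = 63.

n = 63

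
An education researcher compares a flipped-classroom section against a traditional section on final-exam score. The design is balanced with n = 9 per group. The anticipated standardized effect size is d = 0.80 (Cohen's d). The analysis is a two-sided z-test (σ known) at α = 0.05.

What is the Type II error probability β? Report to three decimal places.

β ≈ 0.604

Noncentrality parameter: δ = d·√(n/2) = 0.80 × √(9/2) = 1.6971
Critical value for a two-sided test at α = 0.05: z_{α/2} = 1.960.
Power = Φ(δ − 1.960) + Φ(−δ − 1.960) = Φ(-0.263) + Φ(-3.657) = 0.3963 + 0.0001 = 0.3964.
Type II error: β = 1 − power = 1 − 0.3964 = 0.6036.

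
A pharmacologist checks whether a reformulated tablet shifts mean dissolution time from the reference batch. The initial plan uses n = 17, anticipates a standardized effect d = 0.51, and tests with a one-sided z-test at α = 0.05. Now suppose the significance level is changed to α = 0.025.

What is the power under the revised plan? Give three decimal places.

δ = d·√n = 0.51 × √17 = 2.1028 (unchanged). New critical value: z_{0.025} = 1.960.
Revised power = Φ(δ − 1.960) = Φ(0.143) = 0.5568.

Power ≈ 0.557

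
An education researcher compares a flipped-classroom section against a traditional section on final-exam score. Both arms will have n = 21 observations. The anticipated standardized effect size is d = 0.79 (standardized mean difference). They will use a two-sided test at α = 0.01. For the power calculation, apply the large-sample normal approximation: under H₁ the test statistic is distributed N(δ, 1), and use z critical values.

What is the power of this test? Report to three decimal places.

Power ≈ 0.494

Noncentrality parameter: δ = d·√(n/2) = 0.79 × √(21/2) = 2.5599
Critical value for a two-sided test at α = 0.01: z_{α/2} = 2.576.
Power = Φ(δ − 2.576) + Φ(−δ − 2.576) = Φ(-0.016) + Φ(-5.136) = 0.4936 + 0.0000 = 0.4936.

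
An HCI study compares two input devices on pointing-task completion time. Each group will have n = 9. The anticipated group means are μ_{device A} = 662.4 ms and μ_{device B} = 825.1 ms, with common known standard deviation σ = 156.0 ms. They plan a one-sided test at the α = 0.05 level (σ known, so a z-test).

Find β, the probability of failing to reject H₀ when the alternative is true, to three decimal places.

β ≈ 0.285

Standardized effect: d = |μ_{device A} − μ_{device B}| / σ = |662.4 − 825.1| / 156.0 = 1.0429
Noncentrality parameter: δ = d·√(n/2) = 1.0429 × √(9/2) = 2.2124
One-sided α = 0.05 → critical value z_{0.05} = 1.645.
Power = Φ(δ − 1.645) = Φ(0.568) = 0.7148.
Type II error: β = 1 − power = 1 − 0.7148 = 0.2852.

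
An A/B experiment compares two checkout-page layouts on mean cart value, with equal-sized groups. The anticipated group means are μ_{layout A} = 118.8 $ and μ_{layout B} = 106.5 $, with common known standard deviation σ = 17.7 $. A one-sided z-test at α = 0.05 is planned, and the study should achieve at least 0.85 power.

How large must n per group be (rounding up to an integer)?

Standardized effect: d = |μ_{layout A} − μ_{layout B}| / σ = |118.8 − 106.5| / 17.7 = 0.6949
Set Φ(δ − 1.645) = 0.85; then δ − 1.645 = Φ⁻¹(0.85) = 1.036, giving δ = 2.681.
δ = d·√(n/2) ⇒ n = 2(δ/d)² = 2 × (2.681 / 0.6949)² = 29.78.
Round up to the next whole unit.

n = 30 per group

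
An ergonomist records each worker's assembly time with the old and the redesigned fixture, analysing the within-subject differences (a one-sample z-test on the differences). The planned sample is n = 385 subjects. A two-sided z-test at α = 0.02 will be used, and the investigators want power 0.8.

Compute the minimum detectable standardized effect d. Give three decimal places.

Need Φ(δ − 2.326) = 0.8, so δ = 2.326 + 0.842 = 3.168.
(The second rejection-region term Φ(−δ − z_{α/2}) is negligible and dropped.)
δ = d·√n ⇒ d = δ/√n = 3.168/√385 = 0.1615.

d ≈ 0.161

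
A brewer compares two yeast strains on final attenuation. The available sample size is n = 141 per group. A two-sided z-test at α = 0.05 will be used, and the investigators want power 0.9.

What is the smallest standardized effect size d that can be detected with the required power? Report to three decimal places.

Required noncentrality: δ = z_{0.025} + z_{0.10} = 1.960 + 1.282 = 3.242.
(The second rejection-region term Φ(−δ − z_{α/2}) is negligible and dropped.)
δ = d·√(n/2) ⇒ d = δ/√(n/2) = 3.242/√(141/2) = 0.3861.

d ≈ 0.386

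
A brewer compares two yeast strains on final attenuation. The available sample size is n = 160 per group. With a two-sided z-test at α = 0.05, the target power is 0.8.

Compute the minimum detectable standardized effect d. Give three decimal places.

d ≈ 0.313

Need Φ(δ − 1.960) = 0.8, so δ = 1.960 + 0.842 = 2.802.
(Lower-tail contribution to power is negligible for δ > 0.)
δ = d·√(n/2) ⇒ d = δ/√(n/2) = 2.802/√(160/2) = 0.3132.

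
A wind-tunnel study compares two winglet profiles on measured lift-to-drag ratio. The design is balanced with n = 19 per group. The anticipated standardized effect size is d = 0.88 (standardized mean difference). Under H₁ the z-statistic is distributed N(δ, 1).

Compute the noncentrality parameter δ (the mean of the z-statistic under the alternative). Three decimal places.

δ ≈ 2.712

The noncentrality parameter scales effect size by the design's sample-size factor: δ = d·√(n/2) = 0.88 × √(19/2) = 2.7123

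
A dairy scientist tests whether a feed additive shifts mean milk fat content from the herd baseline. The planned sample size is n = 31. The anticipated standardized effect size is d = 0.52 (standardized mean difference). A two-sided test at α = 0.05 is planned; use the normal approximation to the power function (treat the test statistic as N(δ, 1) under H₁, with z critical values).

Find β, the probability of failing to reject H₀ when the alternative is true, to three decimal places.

β ≈ 0.175

Noncentrality parameter: δ = d·√n = 0.52 × √31 = 2.8952
Two-sided α = 0.05 → critical value z_{0.025} = 1.960.
Power = Φ(δ − 1.960) + Φ(−δ − 1.960) = Φ(0.935) + Φ(-4.855) = 0.8252 + 0.0000 = 0.8252.
Type II error: β = 1 − power = 1 − 0.8252 = 0.1748.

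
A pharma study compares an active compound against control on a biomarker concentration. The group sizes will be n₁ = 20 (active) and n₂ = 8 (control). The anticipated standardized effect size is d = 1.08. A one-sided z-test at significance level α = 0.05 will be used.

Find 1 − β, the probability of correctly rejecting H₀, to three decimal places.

Noncentrality parameter: δ = d / √(1/n₁ + 1/n₂) = 1.08 / √(1/20 + 1/8) = 2.5817
Critical value for a one-sided test at α = 0.05: z_α = 1.645.
Power = Φ(δ − 1.645) = Φ(0.937) = 0.8256.

Power ≈ 0.826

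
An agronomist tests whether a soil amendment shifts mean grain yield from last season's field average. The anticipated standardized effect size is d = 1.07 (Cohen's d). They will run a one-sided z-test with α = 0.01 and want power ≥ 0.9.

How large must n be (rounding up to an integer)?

Set Φ(δ − 2.326) = 0.9; then δ − 2.326 = Φ⁻¹(0.9) = 1.282, giving δ = 3.608.
δ = d·√n ⇒ n = (δ/d)² = (3.608 / 1.07)² = 11.37.
Round up to the next whole unit.

n = 12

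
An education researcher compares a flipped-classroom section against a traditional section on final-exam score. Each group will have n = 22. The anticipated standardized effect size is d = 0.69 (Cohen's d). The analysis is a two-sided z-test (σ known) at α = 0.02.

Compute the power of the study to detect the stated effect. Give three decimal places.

Noncentrality parameter: δ = d·√(n/2) = 0.69 × √(22/2) = 2.2885
Two-sided α = 0.02 → critical value z_{0.01} = 2.326.
Power = Φ(δ − 2.326) + Φ(−δ − 2.326) = Φ(-0.038) + Φ(-4.615) = 0.4849 + 0.0000 = 0.4849.

Power ≈ 0.485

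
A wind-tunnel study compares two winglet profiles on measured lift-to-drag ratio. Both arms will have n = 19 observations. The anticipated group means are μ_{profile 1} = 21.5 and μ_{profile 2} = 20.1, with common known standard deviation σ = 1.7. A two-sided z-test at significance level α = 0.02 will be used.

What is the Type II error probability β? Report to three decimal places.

Standardized effect: d = |μ_{profile 1} − μ_{profile 2}| / σ = |21.5 − 20.1| / 1.7 = 0.8235
Noncentrality parameter: δ = d·√(n/2) = 0.8235 × √(19/2) = 2.5383
Two-sided α = 0.02 → critical value z_{0.01} = 2.326.
Power = Φ(δ − 2.326) + Φ(−δ − 2.326) = Φ(0.212) + Φ(-4.865) = 0.5839 + 0.0000 = 0.5839.
Type II error: β = 1 − power = 1 − 0.5839 = 0.4161.

β ≈ 0.416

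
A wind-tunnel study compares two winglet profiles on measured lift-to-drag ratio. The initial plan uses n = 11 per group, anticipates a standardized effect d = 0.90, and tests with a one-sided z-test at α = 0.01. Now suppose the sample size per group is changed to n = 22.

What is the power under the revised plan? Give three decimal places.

Power ≈ 0.745

With n = 22 per group: δ = d·√(n/2) = 0.90 × √(22/2) = 2.9850. Critical value z_{0.01} = 2.326.
Revised power = P(Z > 2.326 − δ) = Φ(0.659) = 0.7449.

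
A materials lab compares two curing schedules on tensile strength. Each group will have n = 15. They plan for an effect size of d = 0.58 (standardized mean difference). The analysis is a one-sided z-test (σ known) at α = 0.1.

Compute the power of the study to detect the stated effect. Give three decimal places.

Noncentrality parameter: δ = d·√(n/2) = 0.58 × √(15/2) = 1.5884
Critical value for a one-sided test at α = 0.1: z_α = 1.282.
Power = P(Z > 1.282 − δ) = Φ(0.307) = 0.6205.

Power ≈ 0.621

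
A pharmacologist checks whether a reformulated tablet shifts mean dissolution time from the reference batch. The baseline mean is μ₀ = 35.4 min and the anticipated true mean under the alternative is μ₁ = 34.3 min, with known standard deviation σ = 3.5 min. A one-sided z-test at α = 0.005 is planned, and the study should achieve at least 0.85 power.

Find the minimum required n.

n = 133

Standardized effect: d = |μ₁ − μ₀| / σ = |34.3 − 35.4| / 3.5 = 0.3143
Set Φ(δ − 2.576) = 0.85; then δ − 2.576 = Φ⁻¹(0.85) = 1.036, giving δ = 3.612.
δ = d·√n ⇒ n = (δ/d)² = (3.612 / 0.3143)² = 132.10.
Round up to the next whole unit.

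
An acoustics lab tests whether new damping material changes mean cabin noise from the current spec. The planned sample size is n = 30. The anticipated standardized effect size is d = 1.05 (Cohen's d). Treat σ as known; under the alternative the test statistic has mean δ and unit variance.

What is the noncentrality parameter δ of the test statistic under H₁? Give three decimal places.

The noncentrality parameter scales effect size by the design's sample-size factor: δ = d·√n = 1.05 × √30 = 5.7511

δ ≈ 5.751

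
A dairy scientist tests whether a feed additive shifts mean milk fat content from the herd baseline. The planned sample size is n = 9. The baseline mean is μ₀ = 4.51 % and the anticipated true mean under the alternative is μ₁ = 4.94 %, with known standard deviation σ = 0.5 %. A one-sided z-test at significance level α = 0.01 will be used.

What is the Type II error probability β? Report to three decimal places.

β ≈ 0.400

Standardized effect: d = |μ₁ − μ₀| / σ = |4.94 − 4.51| / 0.5 = 0.8600
Noncentrality parameter: δ = d·√n = 0.8600 × √9 = 2.5800
Critical value for a one-sided test at α = 0.01: z_α = 2.326.
Power = P(Z > 2.326 − δ) = Φ(0.254) = 0.6001.
Type II error: β = 1 − power = 1 − 0.6001 = 0.3999.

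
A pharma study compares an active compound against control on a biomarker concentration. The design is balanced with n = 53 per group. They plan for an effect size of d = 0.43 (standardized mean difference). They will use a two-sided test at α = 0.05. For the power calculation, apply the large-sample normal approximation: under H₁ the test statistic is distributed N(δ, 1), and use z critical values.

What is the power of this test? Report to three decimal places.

Noncentrality parameter: δ = d·√(n/2) = 0.43 × √(53/2) = 2.2136
Critical value for a two-sided test at α = 0.05: z_{α/2} = 1.960.
Power = Φ(δ − 1.960) + Φ(−δ − 1.960) = Φ(0.254) + Φ(-4.174) = 0.6001 + 0.0000 = 0.6001.

Power ≈ 0.600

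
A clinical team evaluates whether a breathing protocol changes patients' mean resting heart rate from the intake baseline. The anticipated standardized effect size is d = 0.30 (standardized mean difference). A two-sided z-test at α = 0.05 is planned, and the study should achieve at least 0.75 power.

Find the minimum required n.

n = 78

Set Φ(δ − 1.960) = 0.75; then δ − 1.960 = Φ⁻¹(0.75) = 0.674, giving δ = 2.634.
(For δ > 0 the lower-tail rejection region contributes negligibly to power, so the one-term inversion is standard.)
δ = d·√n ⇒ n = (δ/d)² = (2.634 / 0.30)² = 77.11.
Rounding up, n = 78.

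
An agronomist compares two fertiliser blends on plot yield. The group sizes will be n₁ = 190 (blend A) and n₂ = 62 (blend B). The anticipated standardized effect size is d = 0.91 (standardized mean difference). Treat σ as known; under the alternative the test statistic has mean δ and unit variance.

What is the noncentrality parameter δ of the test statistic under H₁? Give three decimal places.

δ ≈ 6.222

δ = d / √(1/n₁ + 1/n₂) = 0.91 / √(1/190 + 1/62) = 6.2218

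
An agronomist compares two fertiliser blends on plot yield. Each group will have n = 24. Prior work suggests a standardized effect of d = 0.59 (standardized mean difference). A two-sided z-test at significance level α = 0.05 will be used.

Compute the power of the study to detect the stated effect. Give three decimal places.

Power ≈ 0.533

Noncentrality parameter: λ = d·√(n/2) = 0.59 × √(24/2) = 2.0438
Critical value for a two-sided test at α = 0.05: z_{α/2} = 1.960.
Power = Φ(λ − 1.960) + Φ(−λ − 1.960) = Φ(0.084) + Φ(-4.004) = 0.5334 + 0.0000 = 0.5334.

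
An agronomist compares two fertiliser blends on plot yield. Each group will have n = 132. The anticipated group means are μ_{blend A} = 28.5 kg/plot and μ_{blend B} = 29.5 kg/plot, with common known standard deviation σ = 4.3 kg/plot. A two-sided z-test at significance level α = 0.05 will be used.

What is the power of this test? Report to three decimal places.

Power ≈ 0.472

Standardized effect: d = |μ_{blend A} − μ_{blend B}| / σ = |28.5 − 29.5| / 4.3 = 0.2326
Noncentrality parameter: δ = d·√(n/2) = 0.2326 × √(132/2) = 1.8893
Critical value for a two-sided test at α = 0.05: z_{α/2} = 1.960.
Power = Φ(δ − 1.960) + Φ(−δ − 1.960) = Φ(-0.071) + Φ(-3.849) = 0.4718 + 0.0001 = 0.4719.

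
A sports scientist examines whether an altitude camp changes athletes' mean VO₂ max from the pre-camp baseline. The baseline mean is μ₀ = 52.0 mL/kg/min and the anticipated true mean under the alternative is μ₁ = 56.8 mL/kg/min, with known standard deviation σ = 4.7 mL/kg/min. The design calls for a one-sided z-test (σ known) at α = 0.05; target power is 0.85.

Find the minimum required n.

n = 7

Standardized effect: d = |μ₁ − μ₀| / σ = |56.8 − 52.0| / 4.7 = 1.0213
For power 0.85 need Φ(δ − z_{0.05}) = 0.85, so δ = z_{0.05} + z_{0.15} = 1.645 + 1.036 = 2.681.
δ = d·√n ⇒ n = (δ/d)² = (2.681 / 1.0213)² = 6.89.
Rounding up, n = 7.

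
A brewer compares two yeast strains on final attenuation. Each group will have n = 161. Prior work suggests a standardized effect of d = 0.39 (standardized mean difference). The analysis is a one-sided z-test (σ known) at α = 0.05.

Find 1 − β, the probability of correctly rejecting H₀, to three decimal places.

Noncentrality parameter: λ = d·√(n/2) = 0.39 × √(161/2) = 3.4991
One-sided α = 0.05 → critical value z_{0.05} = 1.645.
Power = P(Z > 1.645 − λ) = Φ(1.854) = 0.9682.

Power ≈ 0.968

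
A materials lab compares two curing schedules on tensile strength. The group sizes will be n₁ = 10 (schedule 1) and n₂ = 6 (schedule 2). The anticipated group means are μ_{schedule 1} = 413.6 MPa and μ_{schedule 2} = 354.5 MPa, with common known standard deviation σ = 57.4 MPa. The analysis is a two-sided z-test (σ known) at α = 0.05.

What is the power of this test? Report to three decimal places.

Standardized effect: d = |μ_{schedule 1} − μ_{schedule 2}| / σ = |413.6 − 354.5| / 57.4 = 1.0296
Noncentrality parameter: δ = d / √(1/n₁ + 1/n₂) = 1.0296 / √(1/10 + 1/6) = 1.9938
Critical value for a two-sided test at α = 0.05: z_{α/2} = 1.960.
Power = Φ(δ − 1.960) + Φ(−δ − 1.960) = Φ(0.034) + Φ(-3.954) = 0.5135 + 0.0000 = 0.5136.

Power ≈ 0.514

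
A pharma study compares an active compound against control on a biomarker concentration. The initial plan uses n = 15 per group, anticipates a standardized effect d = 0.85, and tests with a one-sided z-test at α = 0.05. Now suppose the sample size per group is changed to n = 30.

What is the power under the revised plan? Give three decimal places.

Power ≈ 0.950

With n = 30 per group: δ = d·√(n/2) = 0.85 × √(30/2) = 3.2920. Critical value z_{0.05} = 1.645.
Revised power = Φ(δ − 1.645) = Φ(1.647) = 0.9502.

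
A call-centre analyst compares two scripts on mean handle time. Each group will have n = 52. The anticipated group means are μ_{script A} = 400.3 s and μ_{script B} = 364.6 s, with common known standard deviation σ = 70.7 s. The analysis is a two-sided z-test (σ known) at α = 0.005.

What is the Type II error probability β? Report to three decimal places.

Standardized effect: d = |μ_{script A} − μ_{script B}| / σ = |400.3 − 364.6| / 70.7 = 0.5050
Noncentrality parameter: δ = d·√(n/2) = 0.5050 × √(52/2) = 2.5748
Two-sided α = 0.005 → critical value z_{0.0025} = 2.807.
Power = Φ(δ − 2.807) + Φ(−δ − 2.807) = Φ(-0.232) + Φ(-5.382) = 0.4082 + 0.0000 = 0.4082.
Type II error: β = 1 − power = 1 − 0.4082 = 0.5918.

β ≈ 0.592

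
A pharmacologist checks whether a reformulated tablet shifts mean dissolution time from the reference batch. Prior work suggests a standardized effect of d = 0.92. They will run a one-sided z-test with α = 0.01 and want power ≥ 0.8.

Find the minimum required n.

n = 12

For power 0.8 need Φ(δ − z_{0.01}) = 0.8, so δ = z_{0.01} + z_{0.20} = 2.326 + 0.842 = 3.168.
δ = d·√n ⇒ n = (δ/d)² = (3.168 / 0.92)² = 11.86.
Round up to the next whole unit.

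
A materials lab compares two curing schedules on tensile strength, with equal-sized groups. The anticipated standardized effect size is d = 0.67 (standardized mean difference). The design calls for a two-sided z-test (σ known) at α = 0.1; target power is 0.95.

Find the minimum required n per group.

n = 49 per group

For power 0.95 need Φ(δ − z_{0.05}) = 0.95, so δ = z_{0.05} + z_{0.05} = 1.645 + 1.645 = 3.290.
(Ignoring the negligible lower-tail rejection probability gives the usual closed-form inversion.)
δ = d·√(n/2) ⇒ n = 2(δ/d)² = 2 × (3.290 / 0.67)² = 48.22.
Round up to the next whole unit.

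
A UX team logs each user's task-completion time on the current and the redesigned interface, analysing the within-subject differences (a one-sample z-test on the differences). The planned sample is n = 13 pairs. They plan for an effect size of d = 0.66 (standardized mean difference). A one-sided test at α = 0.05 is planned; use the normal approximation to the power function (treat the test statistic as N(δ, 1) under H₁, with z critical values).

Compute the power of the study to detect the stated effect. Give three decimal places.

Noncentrality parameter: δ = d·√n = 0.66 × √13 = 2.3797
Critical value for a one-sided test at α = 0.05: z_α = 1.645.
Power = P(Z > 1.645 − δ) = Φ(0.735) = 0.7688.

Power ≈ 0.769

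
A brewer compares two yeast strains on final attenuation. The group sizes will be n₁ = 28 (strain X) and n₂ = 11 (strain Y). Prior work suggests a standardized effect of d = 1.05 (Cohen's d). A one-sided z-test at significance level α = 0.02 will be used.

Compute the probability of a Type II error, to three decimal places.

Noncentrality parameter: δ = d / √(1/n₁ + 1/n₂) = 1.05 / √(1/28 + 1/11) = 2.9507
Critical value for a one-sided test at α = 0.02: z_α = 2.054.
Power = P(Z > 2.054 − δ) = Φ(0.897) = 0.8151.
Type II error: β = 1 − power = 1 − 0.8151 = 0.1849.

β ≈ 0.185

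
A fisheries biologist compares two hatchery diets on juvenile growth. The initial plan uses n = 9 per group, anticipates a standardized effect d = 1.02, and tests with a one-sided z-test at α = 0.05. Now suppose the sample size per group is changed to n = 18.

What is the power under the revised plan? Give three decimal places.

With n = 18 per group: δ = d·√(n/2) = 1.02 × √(18/2) = 3.0600. Critical value z_{0.05} = 1.645.
Revised power = Φ(δ − 1.645) = Φ(1.415) = 0.9215.

Power ≈ 0.921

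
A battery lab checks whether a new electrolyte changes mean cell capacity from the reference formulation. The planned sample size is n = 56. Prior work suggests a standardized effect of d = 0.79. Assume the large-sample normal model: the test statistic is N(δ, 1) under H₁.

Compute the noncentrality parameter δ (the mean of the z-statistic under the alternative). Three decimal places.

δ ≈ 5.912

The noncentrality parameter scales effect size by the design's sample-size factor: δ = d·√n = 0.79 × √56 = 5.9118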